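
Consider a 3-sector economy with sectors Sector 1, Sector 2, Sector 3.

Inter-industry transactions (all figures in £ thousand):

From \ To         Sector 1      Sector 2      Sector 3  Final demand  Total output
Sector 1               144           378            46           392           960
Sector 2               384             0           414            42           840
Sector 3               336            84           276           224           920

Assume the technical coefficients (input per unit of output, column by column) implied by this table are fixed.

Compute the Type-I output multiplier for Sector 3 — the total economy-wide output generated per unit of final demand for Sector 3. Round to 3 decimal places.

Technical coefficients a_ij = z_ij / X_j:
  a_11 = 144/960 = 0.15, a_21 = 384/960 = 0.40, a_31 = 336/960 = 0.35
  a_12 = 378/840 = 0.45, a_22 = 0/840 = 0.00, a_32 = 84/840 = 0.10
  a_13 = 46/920 = 0.05, a_23 = 414/920 = 0.45, a_33 = 276/920 = 0.30
I − A =
  [   0.85    -0.45    -0.05]
  [  -0.40     1.00    -0.45]
  [  -0.35    -0.10     0.70]
Cofactors of I−A, C_ij = (−1)^(i+j)·(minor ij) (rows/columns in the sector order above):
  C_11 = (1.00)(0.70) − (-0.45)(-0.10) = 0.6550
  C_12 = −[(-0.40)(0.70) − (-0.45)(-0.35)] = 0.4375
  C_13 = (-0.40)(-0.10) − (1.00)(-0.35) = 0.3900
  C_21 = −[(-0.45)(0.70) − (-0.05)(-0.10)] = 0.3200
  C_22 = (0.85)(0.70) − (-0.05)(-0.35) = 0.5775
  C_23 = −[(0.85)(-0.10) − (-0.45)(-0.35)] = 0.2425
  C_31 = (-0.45)(-0.45) − (-0.05)(1.00) = 0.2525
  C_32 = −[(0.85)(-0.45) − (-0.05)(-0.40)] = 0.4025
  C_33 = (0.85)(1.00) − (-0.45)(-0.40) = 0.6700
det(I−A) = Σ_j (I−A)_1j·C_1j = (0.85)(0.6550) + (-0.45)(0.4375) + (-0.05)(0.3900) = 0.340375
adj(I−A) = Cᵀ =
  [ 0.6550   0.3200   0.2525]
  [ 0.4375   0.5775   0.4025]
  [ 0.3900   0.2425   0.6700]
(I − A)⁻¹ = adj(I−A) / det(I−A) ≈
  [   1.9243     0.9401     0.7418]
  [   1.2853     1.6967     1.1825]
  [   1.1458     0.7124     1.9684]
The output multiplier for sector j is the column-j sum of the Leontief inverse (I − A)⁻¹ = adj(I−A) / det(I−A).
Column 3 of adj(I−A): (0.2525, 0.4025, 0.6700); det(I−A) = 0.340375.
m_3 = (0.2525 + 0.4025 + 0.6700) / 0.340375 = 1.325 / 0.340375 ≈ 3.893.

m_3 = 3.893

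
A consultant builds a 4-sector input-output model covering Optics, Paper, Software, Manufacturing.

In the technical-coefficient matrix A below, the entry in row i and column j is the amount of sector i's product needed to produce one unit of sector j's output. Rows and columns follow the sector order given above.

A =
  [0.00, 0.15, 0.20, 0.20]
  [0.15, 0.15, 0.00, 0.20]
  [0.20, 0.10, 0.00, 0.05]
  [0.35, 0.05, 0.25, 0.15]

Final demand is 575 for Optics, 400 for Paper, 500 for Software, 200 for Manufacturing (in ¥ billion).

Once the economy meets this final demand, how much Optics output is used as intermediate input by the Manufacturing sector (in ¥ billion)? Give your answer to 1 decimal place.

z_OM = 196.3

I − A =
  [   1.00    -0.15    -0.20    -0.20]
  [  -0.15     0.85     0.00    -0.20]
  [  -0.20    -0.10     1.00    -0.05]
  [  -0.35    -0.05    -0.25     0.85]
Compute the cofactors C_ij = (−1)^(i+j)·(3×3 minor ij) of I−A; the adjugate is their transpose:
adj(I−A) = Cᵀ =
  [ 0.696875   0.158125   0.192500   0.212500]
  [ 0.205625   0.720000   0.097000   0.223500]
  [ 0.177500   0.110625   0.621875   0.104375]
  [ 0.351250   0.140000   0.267875   0.790500]
det(I−A) = Σ_j (I−A)_1j·C_1j = (1.00)(0.696875) + (-0.15)(0.205625) + (-0.20)(0.177500) + (-0.20)(0.351250) = 0.56028125
(I − A)⁻¹ = adj(I−A) / det(I−A) ≈
  [   1.2438     0.2822     0.3436     0.3793]
  [   0.3670     1.2851     0.1731     0.3989]
  [   0.3168     0.1974     1.1099     0.1863]
  [   0.6269     0.2499     0.4781     1.4109]
First solve x = (I − A)⁻¹ d = adj(I−A)·d / det(I−A); in particular x_M = (0.351250·575 + 0.140000·400 + 0.267875·500 + 0.790500·200) / 0.56028125 = 550.00625 / 0.56028125 ≈ 981.661.
Intermediate flow from O to M: z_OM = a_OM · x_M = 0.20 × 550.00625 / 0.56028125 = 110.00125 / 0.56028125 ≈ 196.3.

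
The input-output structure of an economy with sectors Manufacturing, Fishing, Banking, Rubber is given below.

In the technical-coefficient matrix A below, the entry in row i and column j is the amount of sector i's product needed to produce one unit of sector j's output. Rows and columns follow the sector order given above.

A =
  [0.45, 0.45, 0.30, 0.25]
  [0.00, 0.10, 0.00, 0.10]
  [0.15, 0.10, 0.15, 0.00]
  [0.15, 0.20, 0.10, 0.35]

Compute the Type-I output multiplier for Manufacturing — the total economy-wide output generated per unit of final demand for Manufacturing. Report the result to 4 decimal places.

I − A =
  [   0.55    -0.45    -0.30    -0.25]
  [   0.00     0.90     0.00    -0.10]
  [  -0.15    -0.10     0.85     0.00]
  [  -0.15    -0.20    -0.10     0.65]
Compute the cofactors C_ij = (−1)^(i+j)·(3×3 minor ij) of I−A; the adjugate is their transpose:
adj(I−A) = Cᵀ =
  [ 0.479250   0.313125   0.196500   0.232500]
  [ 0.014250   0.239000   0.010000   0.042250]
  [ 0.086250   0.083375   0.270250   0.046000]
  [ 0.128250   0.158625   0.090000   0.380250]
det(I−A) = Σ_j (I−A)_1j·C_1j = (0.55)(0.479250) + (-0.45)(0.014250) + (-0.30)(0.086250) + (-0.25)(0.128250) = 0.1992375
(I − A)⁻¹ = adj(I−A) / det(I−A) ≈
  [   2.40542     1.57162     0.98626     1.16695]
  [   0.07152     1.19957     0.05019     0.21206]
  [   0.43290     0.41847     1.35642     0.23088]
  [   0.64370     0.79616     0.45172     1.90853]
The output multiplier for sector j is the column-j sum of the Leontief inverse (I − A)⁻¹ = adj(I−A) / det(I−A).
Column M of adj(I−A): (0.479250, 0.014250, 0.086250, 0.128250); det(I−A) = 0.1992375.
m_M = (0.479250 + 0.014250 + 0.086250 + 0.128250) / 0.1992375 = 0.708 / 0.1992375 ≈ 3.5535.

m_M = 3.5535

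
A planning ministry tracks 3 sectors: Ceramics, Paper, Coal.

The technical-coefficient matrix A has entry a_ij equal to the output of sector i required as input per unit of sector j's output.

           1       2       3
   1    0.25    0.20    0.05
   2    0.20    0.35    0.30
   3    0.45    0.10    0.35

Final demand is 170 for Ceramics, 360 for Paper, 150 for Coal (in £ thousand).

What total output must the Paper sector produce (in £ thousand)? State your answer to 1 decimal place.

x_2 = 1097.2

I − A =
  [   0.75    -0.20    -0.05]
  [  -0.20     0.65    -0.30]
  [  -0.45    -0.10     0.65]
Cofactors of I−A, C_ij = (−1)^(i+j)·(minor ij) (rows/columns in the sector order above):
  C_11 = (0.65)(0.65) − (-0.30)(-0.10) = 0.3925
  C_12 = −[(-0.20)(0.65) − (-0.30)(-0.45)] = 0.2650
  C_13 = (-0.20)(-0.10) − (0.65)(-0.45) = 0.3125
  C_21 = −[(-0.20)(0.65) − (-0.05)(-0.10)] = 0.1350
  C_22 = (0.75)(0.65) − (-0.05)(-0.45) = 0.4650
  C_23 = −[(0.75)(-0.10) − (-0.20)(-0.45)] = 0.1650
  C_31 = (-0.20)(-0.30) − (-0.05)(0.65) = 0.0925
  C_32 = −[(0.75)(-0.30) − (-0.05)(-0.20)] = 0.2350
  C_33 = (0.75)(0.65) − (-0.20)(-0.20) = 0.4475
det(I−A) = Σ_j (I−A)_1j·C_1j = (0.75)(0.3925) + (-0.20)(0.2650) + (-0.05)(0.3125) = 0.22575
adj(I−A) = Cᵀ =
  [ 0.3925   0.1350   0.0925]
  [ 0.2650   0.4650   0.2350]
  [ 0.3125   0.1650   0.4475]
(I − A)⁻¹ = adj(I−A) / det(I−A) ≈
  [   1.7386     0.5980     0.4097]
  [   1.1739     2.0598     1.0410]
  [   1.3843     0.7309     1.9823]
x = (I − A)⁻¹ d = adj(I−A)·d / det(I−A), with det(I−A) = 0.22575:
  x_1 = (0.3925·170 + 0.1350·360 + 0.0925·150) / 0.22575 = 129.20 / 0.22575 ≈ 572.3
  x_2 = (0.2650·170 + 0.4650·360 + 0.2350·150) / 0.22575 = 247.70 / 0.22575 ≈ 1097.2
  x_3 = (0.3125·170 + 0.1650·360 + 0.4475·150) / 0.22575 = 179.65 / 0.22575 ≈ 795.8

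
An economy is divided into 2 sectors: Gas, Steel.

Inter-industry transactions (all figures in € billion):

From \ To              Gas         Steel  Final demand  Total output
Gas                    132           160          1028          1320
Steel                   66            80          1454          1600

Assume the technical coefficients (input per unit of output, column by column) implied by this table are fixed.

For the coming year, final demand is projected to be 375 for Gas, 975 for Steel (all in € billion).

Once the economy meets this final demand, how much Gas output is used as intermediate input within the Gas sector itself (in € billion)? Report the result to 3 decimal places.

z_11 = 53.382

Technical coefficients a_ij = z_ij / X_j:
  a_11 = 132/1320 = 0.10, a_21 = 66/1320 = 0.05
  a_12 = 160/1600 = 0.10, a_22 = 80/1600 = 0.05
I − A =
  [   0.90    -0.10]
  [  -0.05     0.95]
det(I−A) = (0.90)(0.95) − (-0.10)(-0.05) = 0.8500
adj(I−A) = [[0.95, 0.10], [0.05, 0.90]]
(I − A)⁻¹ = adj(I−A) / det(I−A) ≈
  [   1.1176     0.1176]
  [   0.0588     1.0588]
First solve x = (I − A)⁻¹ d = adj(I−A)·d / det(I−A); in particular x_1 = (0.95·375 + 0.10·975) / 0.8500 = 453.75 / 0.8500 ≈ 533.82353.
Intermediate flow from 1 to 1: z_11 = a_11 · x_1 = 0.10 × 453.75 / 0.8500 = 45.375 / 0.8500 ≈ 53.382.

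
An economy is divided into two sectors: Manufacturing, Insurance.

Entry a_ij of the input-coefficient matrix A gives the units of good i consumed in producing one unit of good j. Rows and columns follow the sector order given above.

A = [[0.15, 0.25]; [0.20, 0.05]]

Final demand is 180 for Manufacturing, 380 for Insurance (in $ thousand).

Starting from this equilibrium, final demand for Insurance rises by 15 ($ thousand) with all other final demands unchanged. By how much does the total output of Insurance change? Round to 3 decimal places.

Δx_2 = 16.832

I − A =
  [   0.85    -0.25]
  [  -0.20     0.95]
det(I−A) = (0.85)(0.95) − (-0.25)(-0.20) = 0.7575
adj(I−A) = [[0.95, 0.25], [0.20, 0.85]]
(I − A)⁻¹ = adj(I−A) / det(I−A) ≈
  [   1.2541     0.3300]
  [   0.2640     1.1221]
Δx = (I − A)⁻¹ Δd with Δd having +15 in the Insurance component and 0 elsewhere.
So Δx_2 = L_22 · (+15), where L_22 = adj(I−A)_22 / det(I−A) = 0.85 / 0.7575.
Δx_2 = 0.85 × (+15) / 0.7575 = 12.75 / 0.7575 ≈ 16.832.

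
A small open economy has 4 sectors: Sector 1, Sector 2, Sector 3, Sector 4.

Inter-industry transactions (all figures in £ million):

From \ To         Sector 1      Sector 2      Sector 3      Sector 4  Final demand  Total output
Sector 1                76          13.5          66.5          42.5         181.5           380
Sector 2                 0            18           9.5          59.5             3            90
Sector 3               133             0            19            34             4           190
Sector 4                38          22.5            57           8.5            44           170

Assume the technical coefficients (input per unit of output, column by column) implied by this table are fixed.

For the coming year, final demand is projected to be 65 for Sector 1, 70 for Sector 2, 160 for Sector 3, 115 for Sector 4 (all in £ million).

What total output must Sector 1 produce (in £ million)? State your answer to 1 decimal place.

x_1 = 441.6

Technical coefficients a_ij = z_ij / X_j:
  a_11 = 76/380 = 0.20, a_21 = 0/380 = 0.00, a_31 = 133/380 = 0.35, a_41 = 38/380 = 0.10
  a_12 = 13.5/90 = 0.15, a_22 = 18/90 = 0.20, a_32 = 0/90 = 0.00, a_42 = 22.5/90 = 0.25
  a_13 = 66.5/190 = 0.35, a_23 = 9.5/190 = 0.05, a_33 = 19/190 = 0.10, a_43 = 57/190 = 0.30
  a_14 = 42.5/170 = 0.25, a_24 = 59.5/170 = 0.35, a_34 = 34/170 = 0.20, a_44 = 8.5/170 = 0.05
I − A =
  [   0.80    -0.15    -0.35    -0.25]
  [   0.00     0.80    -0.05    -0.35]
  [  -0.35     0.00     0.90    -0.20]
  [  -0.10    -0.25    -0.30     0.95]
Compute the cofactors C_ij = (−1)^(i+j)·(3×3 minor ij) of I−A; the adjugate is their transpose:
adj(I−A) = Cᵀ =
  [ 0.554750   0.193000   0.321375   0.284750]
  [ 0.085875   0.463875   0.133000   0.221500]
  [ 0.251375   0.114750   0.512750   0.216375]
  [ 0.160375   0.178625   0.230750   0.475375]
det(I−A) = Σ_j (I−A)_1j·C_1j = (0.80)(0.554750) + (-0.15)(0.085875) + (-0.35)(0.251375) + (-0.25)(0.160375) = 0.30284375
(I − A)⁻¹ = adj(I−A) / det(I−A) ≈
  [   1.8318     0.6373     1.0612     0.9403]
  [   0.2836     1.5317     0.4392     0.7314]
  [   0.8300     0.3789     1.6931     0.7145]
  [   0.5296     0.5898     0.7619     1.5697]
x = (I − A)⁻¹ d = adj(I−A)·d / det(I−A), with det(I−A) = 0.30284375:
  x_1 = (0.554750·65 + 0.193000·70 + 0.321375·160 + 0.284750·115) / 0.30284375 = 133.735 / 0.30284375 ≈ 441.6
  x_2 = (0.085875·65 + 0.463875·70 + 0.133000·160 + 0.221500·115) / 0.30284375 = 84.805625 / 0.30284375 ≈ 280.0
  x_3 = (0.251375·65 + 0.114750·70 + 0.512750·160 + 0.216375·115) / 0.30284375 = 131.295 / 0.30284375 ≈ 433.5
  x_4 = (0.160375·65 + 0.178625·70 + 0.230750·160 + 0.475375·115) / 0.30284375 = 114.51625 / 0.30284375 ≈ 378.1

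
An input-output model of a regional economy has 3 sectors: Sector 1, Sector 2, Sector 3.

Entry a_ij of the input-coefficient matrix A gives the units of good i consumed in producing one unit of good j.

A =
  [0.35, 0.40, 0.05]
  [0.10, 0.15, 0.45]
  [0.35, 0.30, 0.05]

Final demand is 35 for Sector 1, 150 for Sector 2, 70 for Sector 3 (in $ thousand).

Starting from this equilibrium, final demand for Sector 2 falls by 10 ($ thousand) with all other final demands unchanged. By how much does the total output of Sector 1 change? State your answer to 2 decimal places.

I − A =
  [   0.65    -0.40    -0.05]
  [  -0.10     0.85    -0.45]
  [  -0.35    -0.30     0.95]
Cofactors of I−A, C_ij = (−1)^(i+j)·(minor ij) (rows/columns in the sector order above):
  C_11 = (0.85)(0.95) − (-0.45)(-0.30) = 0.6725
  C_12 = −[(-0.10)(0.95) − (-0.45)(-0.35)] = 0.2525
  C_13 = (-0.10)(-0.30) − (0.85)(-0.35) = 0.3275
  C_21 = −[(-0.40)(0.95) − (-0.05)(-0.30)] = 0.3950
  C_22 = (0.65)(0.95) − (-0.05)(-0.35) = 0.6000
  C_23 = −[(0.65)(-0.30) − (-0.40)(-0.35)] = 0.3350
  C_31 = (-0.40)(-0.45) − (-0.05)(0.85) = 0.2225
  C_32 = −[(0.65)(-0.45) − (-0.05)(-0.10)] = 0.2975
  C_33 = (0.65)(0.85) − (-0.40)(-0.10) = 0.5125
det(I−A) = Σ_j (I−A)_1j·C_1j = (0.65)(0.6725) + (-0.40)(0.2525) + (-0.05)(0.3275) = 0.31975
adj(I−A) = Cᵀ =
  [ 0.6725   0.3950   0.2225]
  [ 0.2525   0.6000   0.2975]
  [ 0.3275   0.3350   0.5125]
(I − A)⁻¹ = adj(I−A) / det(I−A) ≈
  [   2.1032     1.2353     0.6959]
  [   0.7897     1.8765     0.9304]
  [   1.0242     1.0477     1.6028]
Δx = (I − A)⁻¹ Δd with Δd having -10 in the Sector 2 component and 0 elsewhere.
So Δx_1 = L_12 · (-10), where L_12 = adj(I−A)_12 / det(I−A) = 0.3950 / 0.31975.
Δx_1 = 0.3950 × (-10) / 0.31975 = -3.95 / 0.31975 ≈ -12.35.

Δx_1 = -12.35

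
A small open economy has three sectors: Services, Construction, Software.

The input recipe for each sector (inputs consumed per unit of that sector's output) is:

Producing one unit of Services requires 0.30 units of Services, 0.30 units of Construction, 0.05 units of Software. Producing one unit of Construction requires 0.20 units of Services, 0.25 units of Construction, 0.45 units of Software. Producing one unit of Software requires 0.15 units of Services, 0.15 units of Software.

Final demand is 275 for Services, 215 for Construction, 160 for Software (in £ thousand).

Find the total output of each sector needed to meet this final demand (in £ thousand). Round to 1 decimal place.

x_1 = 661.6, x_2 = 551.3, x_3 = 519.0

I − A =
  [   0.70    -0.20    -0.15]
  [  -0.30     0.75     0.00]
  [  -0.05    -0.45     0.85]
Cofactors of I−A, C_ij = (−1)^(i+j)·(minor ij) (rows/columns in the sector order above):
  C_11 = (0.75)(0.85) − (0.00)(-0.45) = 0.6375
  C_12 = −[(-0.30)(0.85) − (0.00)(-0.05)] = 0.2550
  C_13 = (-0.30)(-0.45) − (0.75)(-0.05) = 0.1725
  C_21 = −[(-0.20)(0.85) − (-0.15)(-0.45)] = 0.2375
  C_22 = (0.70)(0.85) − (-0.15)(-0.05) = 0.5875
  C_23 = −[(0.70)(-0.45) − (-0.20)(-0.05)] = 0.3250
  C_31 = (-0.20)(0.00) − (-0.15)(0.75) = 0.1125
  C_32 = −[(0.70)(0.00) − (-0.15)(-0.30)] = 0.0450
  C_33 = (0.70)(0.75) − (-0.20)(-0.30) = 0.4650
det(I−A) = Σ_j (I−A)_1j·C_1j = (0.70)(0.6375) + (-0.20)(0.2550) + (-0.15)(0.1725) = 0.369375
adj(I−A) = Cᵀ =
  [ 0.6375   0.2375   0.1125]
  [ 0.2550   0.5875   0.0450]
  [ 0.1725   0.3250   0.4650]
(I − A)⁻¹ = adj(I−A) / det(I−A) ≈
  [   1.7259     0.6430     0.3046]
  [   0.6904     1.5905     0.1218]
  [   0.4670     0.8799     1.2589]
x = (I − A)⁻¹ d = adj(I−A)·d / det(I−A), with det(I−A) = 0.369375:
  x_1 = (0.6375·275 + 0.2375·215 + 0.1125·160) / 0.369375 = 244.375 / 0.369375 ≈ 661.6
  x_2 = (0.2550·275 + 0.5875·215 + 0.0450·160) / 0.369375 = 203.6375 / 0.369375 ≈ 551.3
  x_3 = (0.1725·275 + 0.3250·215 + 0.4650·160) / 0.369375 = 191.7125 / 0.369375 ≈ 519.0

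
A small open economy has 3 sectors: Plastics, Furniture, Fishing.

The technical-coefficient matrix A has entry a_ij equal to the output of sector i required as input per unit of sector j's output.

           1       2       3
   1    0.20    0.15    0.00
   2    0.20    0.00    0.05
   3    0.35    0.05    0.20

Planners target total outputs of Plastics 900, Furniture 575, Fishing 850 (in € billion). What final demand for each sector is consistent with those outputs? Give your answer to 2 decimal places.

d_1 = 633.75, d_2 = 352.50, d_3 = 336.25

I − A =
  [   0.80    -0.15     0.00]
  [  -0.20     1.00    -0.05]
  [  -0.35    -0.05     0.80]
d = (I − A) x:
  d_1 = (+0.80)·900 + (-0.15)·575 + (+0.00)·850 = 633.75
  d_2 = (-0.20)·900 + (+1.00)·575 + (-0.05)·850 = 352.50
  d_3 = (-0.35)·900 + (-0.05)·575 + (+0.80)·850 = 336.25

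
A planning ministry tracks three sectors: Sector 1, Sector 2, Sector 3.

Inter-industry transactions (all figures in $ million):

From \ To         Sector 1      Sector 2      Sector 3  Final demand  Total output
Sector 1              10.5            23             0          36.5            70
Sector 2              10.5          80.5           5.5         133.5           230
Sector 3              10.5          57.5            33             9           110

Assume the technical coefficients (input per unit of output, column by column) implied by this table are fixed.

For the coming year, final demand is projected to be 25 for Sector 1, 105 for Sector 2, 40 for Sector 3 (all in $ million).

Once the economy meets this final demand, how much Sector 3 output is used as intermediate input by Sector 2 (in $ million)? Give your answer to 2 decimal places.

Technical coefficients a_ij = z_ij / X_j:
  a_11 = 10.5/70 = 0.15, a_21 = 10.5/70 = 0.15, a_31 = 10.5/70 = 0.15
  a_12 = 23/230 = 0.10, a_22 = 80.5/230 = 0.35, a_32 = 57.5/230 = 0.25
  a_13 = 0/110 = 0.00, a_23 = 5.5/110 = 0.05, a_33 = 33/110 = 0.30
I − A =
  [   0.85    -0.10     0.00]
  [  -0.15     0.65    -0.05]
  [  -0.15    -0.25     0.70]
Cofactors of I−A, C_ij = (−1)^(i+j)·(minor ij) (rows/columns in the sector order above):
  C_11 = (0.65)(0.70) − (-0.05)(-0.25) = 0.4425
  C_12 = −[(-0.15)(0.70) − (-0.05)(-0.15)] = 0.1125
  C_13 = (-0.15)(-0.25) − (0.65)(-0.15) = 0.1350
  C_21 = −[(-0.10)(0.70) − (0.00)(-0.25)] = 0.0700
  C_22 = (0.85)(0.70) − (0.00)(-0.15) = 0.5950
  C_23 = −[(0.85)(-0.25) − (-0.10)(-0.15)] = 0.2275
  C_31 = (-0.10)(-0.05) − (0.00)(0.65) = 0.0050
  C_32 = −[(0.85)(-0.05) − (0.00)(-0.15)] = 0.0425
  C_33 = (0.85)(0.65) − (-0.10)(-0.15) = 0.5375
det(I−A) = Σ_j (I−A)_1j·C_1j = (0.85)(0.4425) + (-0.10)(0.1125) + (0.00)(0.1350) = 0.364875
adj(I−A) = Cᵀ =
  [ 0.4425   0.0700   0.0050]
  [ 0.1125   0.5950   0.0425]
  [ 0.1350   0.2275   0.5375]
(I − A)⁻¹ = adj(I−A) / det(I−A) ≈
  [   1.2127     0.1918     0.0137]
  [   0.3083     1.6307     0.1165]
  [   0.3700     0.6235     1.4731]
First solve x = (I − A)⁻¹ d = adj(I−A)·d / det(I−A); in particular x_2 = (0.1125·25 + 0.5950·105 + 0.0425·40) / 0.364875 = 66.9875 / 0.364875 ≈ 183.5903.
Intermediate flow from 3 to 2: z_32 = a_32 · x_2 = 0.25 × 66.9875 / 0.364875 = 16.746875 / 0.364875 ≈ 45.90.

z_32 = 45.90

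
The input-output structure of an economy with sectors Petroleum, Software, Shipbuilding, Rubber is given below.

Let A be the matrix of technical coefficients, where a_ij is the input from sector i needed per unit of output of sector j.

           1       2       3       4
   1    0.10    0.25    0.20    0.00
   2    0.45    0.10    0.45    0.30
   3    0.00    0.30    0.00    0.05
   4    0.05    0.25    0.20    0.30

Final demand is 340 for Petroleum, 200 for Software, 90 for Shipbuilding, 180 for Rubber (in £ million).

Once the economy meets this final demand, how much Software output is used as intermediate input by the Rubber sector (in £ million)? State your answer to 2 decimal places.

z_24 = 258.63

I − A =
  [   0.90    -0.25    -0.20     0.00]
  [  -0.45     0.90    -0.45    -0.30]
  [   0.00    -0.30     1.00    -0.05]
  [  -0.05    -0.25    -0.20     0.70]
Compute the cofactors C_ij = (−1)^(i+j)·(3×3 minor ij) of I−A; the adjugate is their transpose:
adj(I−A) = Cᵀ =
  [ 0.427875   0.217000   0.204750   0.107625]
  [ 0.326625   0.620500   0.403500   0.294750]
  [ 0.106875   0.200875   0.417000   0.115875]
  [ 0.177750   0.294500   0.277875   0.549000]
det(I−A) = Σ_j (I−A)_1j·C_1j = (0.90)(0.427875) + (-0.25)(0.326625) + (-0.20)(0.106875) + (0.00)(0.177750) = 0.28205625
(I − A)⁻¹ = adj(I−A) / det(I−A) ≈
  [   1.5170     0.7694     0.7259     0.3816]
  [   1.1580     2.1999     1.4306     1.0450]
  [   0.3789     0.7122     1.4784     0.4108]
  [   0.6302     1.0441     0.9852     1.9464]
First solve x = (I − A)⁻¹ d = adj(I−A)·d / det(I−A); in particular x_4 = (0.177750·340 + 0.294500·200 + 0.277875·90 + 0.549000·180) / 0.28205625 = 243.16375 / 0.28205625 ≈ 862.1108.
Intermediate flow from 2 to 4: z_24 = a_24 · x_4 = 0.30 × 243.16375 / 0.28205625 = 72.949125 / 0.28205625 ≈ 258.63.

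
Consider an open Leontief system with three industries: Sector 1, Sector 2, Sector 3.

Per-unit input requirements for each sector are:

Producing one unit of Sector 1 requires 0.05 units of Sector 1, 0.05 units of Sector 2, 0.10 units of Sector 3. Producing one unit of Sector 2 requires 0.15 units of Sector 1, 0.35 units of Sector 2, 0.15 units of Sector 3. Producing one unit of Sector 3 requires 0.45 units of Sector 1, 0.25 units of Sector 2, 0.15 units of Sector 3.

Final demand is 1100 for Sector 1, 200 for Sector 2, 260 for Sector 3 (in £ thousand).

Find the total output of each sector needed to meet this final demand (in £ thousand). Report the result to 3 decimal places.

x_1 = 1548.264, x_2 = 659.239, x_3 = 604.367

I − A =
  [   0.95    -0.15    -0.45]
  [  -0.05     0.65    -0.25]
  [  -0.10    -0.15     0.85]
Cofactors of I−A, C_ij = (−1)^(i+j)·(minor ij) (rows/columns in the sector order above):
  C_11 = (0.65)(0.85) − (-0.25)(-0.15) = 0.5150
  C_12 = −[(-0.05)(0.85) − (-0.25)(-0.10)] = 0.0675
  C_13 = (-0.05)(-0.15) − (0.65)(-0.10) = 0.0725
  C_21 = −[(-0.15)(0.85) − (-0.45)(-0.15)] = 0.1950
  C_22 = (0.95)(0.85) − (-0.45)(-0.10) = 0.7625
  C_23 = −[(0.95)(-0.15) − (-0.15)(-0.10)] = 0.1575
  C_31 = (-0.15)(-0.25) − (-0.45)(0.65) = 0.3300
  C_32 = −[(0.95)(-0.25) − (-0.45)(-0.05)] = 0.2600
  C_33 = (0.95)(0.65) − (-0.15)(-0.05) = 0.6100
det(I−A) = Σ_j (I−A)_1j·C_1j = (0.95)(0.5150) + (-0.15)(0.0675) + (-0.45)(0.0725) = 0.4465
adj(I−A) = Cᵀ =
  [ 0.5150   0.1950   0.3300]
  [ 0.0675   0.7625   0.2600]
  [ 0.0725   0.1575   0.6100]
(I − A)⁻¹ = adj(I−A) / det(I−A) ≈
  [   1.1534     0.4367     0.7391]
  [   0.1512     1.7077     0.5823]
  [   0.1624     0.3527     1.3662]
x = (I − A)⁻¹ d = adj(I−A)·d / det(I−A), with det(I−A) = 0.4465:
  x_1 = (0.5150·1100 + 0.1950·200 + 0.3300·260) / 0.4465 = 691.30 / 0.4465 ≈ 1548.264
  x_2 = (0.0675·1100 + 0.7625·200 + 0.2600·260) / 0.4465 = 294.35 / 0.4465 ≈ 659.239
  x_3 = (0.0725·1100 + 0.1575·200 + 0.6100·260) / 0.4465 = 269.85 / 0.4465 ≈ 604.367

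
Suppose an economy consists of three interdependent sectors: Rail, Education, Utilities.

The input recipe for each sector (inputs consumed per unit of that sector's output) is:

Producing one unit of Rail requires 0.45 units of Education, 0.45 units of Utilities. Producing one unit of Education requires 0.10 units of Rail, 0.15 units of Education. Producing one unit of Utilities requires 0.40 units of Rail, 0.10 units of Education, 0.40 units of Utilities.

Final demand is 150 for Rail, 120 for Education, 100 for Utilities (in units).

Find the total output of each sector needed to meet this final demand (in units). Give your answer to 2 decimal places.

x_R = 364.67, x_E = 386.02, x_U = 440.17

I − A =
  [   1.00    -0.10    -0.40]
  [  -0.45     0.85    -0.10]
  [  -0.45     0.00     0.60]
Cofactors of I−A, C_ij = (−1)^(i+j)·(minor ij) (rows/columns in the sector order above):
  C_11 = (0.85)(0.60) − (-0.10)(0.00) = 0.5100
  C_12 = −[(-0.45)(0.60) − (-0.10)(-0.45)] = 0.3150
  C_13 = (-0.45)(0.00) − (0.85)(-0.45) = 0.3825
  C_21 = −[(-0.10)(0.60) − (-0.40)(0.00)] = 0.0600
  C_22 = (1.00)(0.60) − (-0.40)(-0.45) = 0.4200
  C_23 = −[(1.00)(0.00) − (-0.10)(-0.45)] = 0.0450
  C_31 = (-0.10)(-0.10) − (-0.40)(0.85) = 0.3500
  C_32 = −[(1.00)(-0.10) − (-0.40)(-0.45)] = 0.2800
  C_33 = (1.00)(0.85) − (-0.10)(-0.45) = 0.8050
det(I−A) = Σ_j (I−A)_1j·C_1j = (1.00)(0.5100) + (-0.10)(0.3150) + (-0.40)(0.3825) = 0.3255
adj(I−A) = Cᵀ =
  [ 0.5100   0.0600   0.3500]
  [ 0.3150   0.4200   0.2800]
  [ 0.3825   0.0450   0.8050]
(I − A)⁻¹ = adj(I−A) / det(I−A) ≈
  [   1.5668     0.1843     1.0753]
  [   0.9677     1.2903     0.8602]
  [   1.1751     0.1382     2.4731]
x = (I − A)⁻¹ d = adj(I−A)·d / det(I−A), with det(I−A) = 0.3255:
  x_R = (0.5100·150 + 0.0600·120 + 0.3500·100) / 0.3255 = 118.70 / 0.3255 ≈ 364.67
  x_E = (0.3150·150 + 0.4200·120 + 0.2800·100) / 0.3255 = 125.65 / 0.3255 ≈ 386.02
  x_U = (0.3825·150 + 0.0450·120 + 0.8050·100) / 0.3255 = 143.275 / 0.3255 ≈ 440.17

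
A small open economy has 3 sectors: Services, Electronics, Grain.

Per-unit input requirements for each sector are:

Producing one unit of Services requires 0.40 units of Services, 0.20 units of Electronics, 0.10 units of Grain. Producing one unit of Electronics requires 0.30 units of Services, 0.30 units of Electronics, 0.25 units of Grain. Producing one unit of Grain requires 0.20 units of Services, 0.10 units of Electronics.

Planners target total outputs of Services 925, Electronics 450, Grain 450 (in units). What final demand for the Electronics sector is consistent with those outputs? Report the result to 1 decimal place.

I − A =
  [   0.60    -0.30    -0.20]
  [  -0.20     0.70    -0.10]
  [  -0.10    -0.25     1.00]
d = (I − A) x:
  d_S = (+0.60)·925 + (-0.30)·450 + (-0.20)·450 = 330.0
  d_E = (-0.20)·925 + (+0.70)·450 + (-0.10)·450 = 85.0
  d_G = (-0.10)·925 + (-0.25)·450 + (+1.00)·450 = 245.0

d_E = 85.0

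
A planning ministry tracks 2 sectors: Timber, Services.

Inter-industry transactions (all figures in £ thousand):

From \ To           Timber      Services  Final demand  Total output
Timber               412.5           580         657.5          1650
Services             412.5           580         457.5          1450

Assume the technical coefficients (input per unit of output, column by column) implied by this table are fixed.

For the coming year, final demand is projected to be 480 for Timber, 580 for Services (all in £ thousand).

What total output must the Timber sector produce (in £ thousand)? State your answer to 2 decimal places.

Technical coefficients a_ij = z_ij / X_j:
  a_TT = 412.5/1650 = 0.25, a_ST = 412.5/1650 = 0.25
  a_TS = 580/1450 = 0.40, a_SS = 580/1450 = 0.40
I − A =
  [   0.75    -0.40]
  [  -0.25     0.60]
det(I−A) = (0.75)(0.60) − (-0.40)(-0.25) = 0.3500
adj(I−A) = [[0.60, 0.40], [0.25, 0.75]]
(I − A)⁻¹ = adj(I−A) / det(I−A) ≈
  [   1.7143     1.1429]
  [   0.7143     2.1429]
x = (I − A)⁻¹ d = adj(I−A)·d / det(I−A), with det(I−A) = 0.3500:
  x_T = (0.60·480 + 0.40·580) / 0.3500 = 520.00 / 0.3500 ≈ 1485.71
  x_S = (0.25·480 + 0.75·580) / 0.3500 = 555.00 / 0.3500 ≈ 1585.71

x_T = 1485.71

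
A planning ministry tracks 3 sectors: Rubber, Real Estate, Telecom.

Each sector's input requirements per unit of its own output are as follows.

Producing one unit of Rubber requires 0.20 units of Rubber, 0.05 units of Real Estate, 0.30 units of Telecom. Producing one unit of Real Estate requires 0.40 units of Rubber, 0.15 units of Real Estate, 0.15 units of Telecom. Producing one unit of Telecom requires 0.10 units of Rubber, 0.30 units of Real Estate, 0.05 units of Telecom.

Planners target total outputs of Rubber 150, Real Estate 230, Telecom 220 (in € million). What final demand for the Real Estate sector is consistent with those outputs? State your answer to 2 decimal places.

d_2 = 122.00

I − A =
  [   0.80    -0.40    -0.10]
  [  -0.05     0.85    -0.30]
  [  -0.30    -0.15     0.95]
d = (I − A) x:
  d_1 = (+0.80)·150 + (-0.40)·230 + (-0.10)·220 = 6.00
  d_2 = (-0.05)·150 + (+0.85)·230 + (-0.30)·220 = 122.00
  d_3 = (-0.30)·150 + (-0.15)·230 + (+0.95)·220 = 129.50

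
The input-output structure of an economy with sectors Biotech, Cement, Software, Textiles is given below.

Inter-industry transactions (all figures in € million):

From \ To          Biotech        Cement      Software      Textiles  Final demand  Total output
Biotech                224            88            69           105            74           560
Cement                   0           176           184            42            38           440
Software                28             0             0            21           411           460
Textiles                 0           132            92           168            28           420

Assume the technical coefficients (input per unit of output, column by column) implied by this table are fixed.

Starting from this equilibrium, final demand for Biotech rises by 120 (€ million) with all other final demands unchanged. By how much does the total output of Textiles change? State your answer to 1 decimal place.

Technical coefficients a_ij = z_ij / X_j:
  a_11 = 224/560 = 0.40, a_21 = 0/560 = 0.00, a_31 = 28/560 = 0.05, a_41 = 0/560 = 0.00
  a_12 = 88/440 = 0.20, a_22 = 176/440 = 0.40, a_32 = 0/440 = 0.00, a_42 = 132/440 = 0.30
  a_13 = 69/460 = 0.15, a_23 = 184/460 = 0.40, a_33 = 0/460 = 0.00, a_43 = 92/460 = 0.20
  a_14 = 105/420 = 0.25, a_24 = 42/420 = 0.10, a_34 = 21/420 = 0.05, a_44 = 168/420 = 0.40
I − A =
  [   0.60    -0.20    -0.15    -0.25]
  [   0.00     0.60    -0.40    -0.10]
  [  -0.05     0.00     1.00    -0.05]
  [   0.00    -0.30    -0.20     0.60]
Compute the cofactors C_ij = (−1)^(i+j)·(3×3 minor ij) of I−A; the adjugate is their transpose:
adj(I−A) = Cᵀ =
  [ 0.31800   0.19525   0.16150   0.17850]
  [ 0.01300   0.34700   0.15600   0.07625]
  [ 0.01650   0.01875   0.19800   0.02650]
  [ 0.01200   0.17975   0.14400   0.35150]
det(I−A) = Σ_j (I−A)_1j·C_1j = (0.60)(0.31800) + (-0.20)(0.01300) + (-0.15)(0.01650) + (-0.25)(0.01200) = 0.182725
(I − A)⁻¹ = adj(I−A) / det(I−A) ≈
  [   1.7403     1.0685     0.8838     0.9769]
  [   0.0711     1.8990     0.8537     0.4173]
  [   0.0903     0.1026     1.0836     0.1450]
  [   0.0657     0.9837     0.7881     1.9237]
Δx = (I − A)⁻¹ Δd with Δd having +120 in the Biotech component and 0 elsewhere.
So Δx_4 = L_41 · (+120), where L_41 = adj(I−A)_41 / det(I−A) = 0.01200 / 0.182725.
Δx_4 = 0.01200 × (+120) / 0.182725 = 1.44 / 0.182725 ≈ 7.9.

Δx_4 = 7.9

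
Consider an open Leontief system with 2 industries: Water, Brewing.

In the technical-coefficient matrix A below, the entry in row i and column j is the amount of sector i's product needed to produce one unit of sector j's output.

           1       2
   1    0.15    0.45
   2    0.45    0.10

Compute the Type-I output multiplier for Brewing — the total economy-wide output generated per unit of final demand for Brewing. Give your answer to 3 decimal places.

I − A =
  [   0.85    -0.45]
  [  -0.45     0.90]
det(I−A) = (0.85)(0.90) − (-0.45)(-0.45) = 0.5625
adj(I−A) = [[0.90, 0.45], [0.45, 0.85]]
(I − A)⁻¹ = adj(I−A) / det(I−A) ≈
  [   1.6000     0.8000]
  [   0.8000     1.5111]
The output multiplier for sector j is the column-j sum of the Leontief inverse (I − A)⁻¹ = adj(I−A) / det(I−A).
Column 2 of adj(I−A): (0.45, 0.85); det(I−A) = 0.5625.
m_2 = (0.45 + 0.85) / 0.5625 = 1.30 / 0.5625 ≈ 2.311.

m_2 = 2.311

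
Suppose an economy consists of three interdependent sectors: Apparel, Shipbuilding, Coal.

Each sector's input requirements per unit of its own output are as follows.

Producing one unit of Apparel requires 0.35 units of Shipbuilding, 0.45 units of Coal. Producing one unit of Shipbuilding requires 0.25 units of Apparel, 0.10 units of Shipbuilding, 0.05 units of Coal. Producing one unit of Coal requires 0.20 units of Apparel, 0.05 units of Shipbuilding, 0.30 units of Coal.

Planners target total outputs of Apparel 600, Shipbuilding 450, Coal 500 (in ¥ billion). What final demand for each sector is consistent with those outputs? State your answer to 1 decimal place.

I − A =
  [   1.00    -0.25    -0.20]
  [  -0.35     0.90    -0.05]
  [  -0.45    -0.05     0.70]
d = (I − A) x:
  d_1 = (+1.00)·600 + (-0.25)·450 + (-0.20)·500 = 387.5
  d_2 = (-0.35)·600 + (+0.90)·450 + (-0.05)·500 = 170.0
  d_3 = (-0.45)·600 + (-0.05)·450 + (+0.70)·500 = 57.5

d_1 = 387.5, d_2 = 170.0, d_3 = 57.5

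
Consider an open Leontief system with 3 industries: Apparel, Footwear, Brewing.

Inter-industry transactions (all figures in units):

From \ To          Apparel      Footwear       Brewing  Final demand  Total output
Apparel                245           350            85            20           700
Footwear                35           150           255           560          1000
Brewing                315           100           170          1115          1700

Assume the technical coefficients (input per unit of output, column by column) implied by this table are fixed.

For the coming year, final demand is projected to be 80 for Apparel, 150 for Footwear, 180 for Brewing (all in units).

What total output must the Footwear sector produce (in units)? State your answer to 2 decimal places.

x_F = 259.77

Technical coefficients a_ij = z_ij / X_j:
  a_AA = 245/700 = 0.35, a_FA = 35/700 = 0.05, a_BA = 315/700 = 0.45
  a_AF = 350/1000 = 0.35, a_FF = 150/1000 = 0.15, a_BF = 100/1000 = 0.10
  a_AB = 85/1700 = 0.05, a_FB = 255/1700 = 0.15, a_BB = 170/1700 = 0.10
I − A =
  [   0.65    -0.35    -0.05]
  [  -0.05     0.85    -0.15]
  [  -0.45    -0.10     0.90]
Cofactors of I−A, C_ij = (−1)^(i+j)·(minor ij) (rows/columns in the sector order above):
  C_11 = (0.85)(0.90) − (-0.15)(-0.10) = 0.7500
  C_12 = −[(-0.05)(0.90) − (-0.15)(-0.45)] = 0.1125
  C_13 = (-0.05)(-0.10) − (0.85)(-0.45) = 0.3875
  C_21 = −[(-0.35)(0.90) − (-0.05)(-0.10)] = 0.3200
  C_22 = (0.65)(0.90) − (-0.05)(-0.45) = 0.5625
  C_23 = −[(0.65)(-0.10) − (-0.35)(-0.45)] = 0.2225
  C_31 = (-0.35)(-0.15) − (-0.05)(0.85) = 0.0950
  C_32 = −[(0.65)(-0.15) − (-0.05)(-0.05)] = 0.1000
  C_33 = (0.65)(0.85) − (-0.35)(-0.05) = 0.5350
det(I−A) = Σ_j (I−A)_1j·C_1j = (0.65)(0.7500) + (-0.35)(0.1125) + (-0.05)(0.3875) = 0.42875
adj(I−A) = Cᵀ =
  [ 0.7500   0.3200   0.0950]
  [ 0.1125   0.5625   0.1000]
  [ 0.3875   0.2225   0.5350]
(I − A)⁻¹ = adj(I−A) / det(I−A) ≈
  [   1.7493     0.7464     0.2216]
  [   0.2624     1.3120     0.2332]
  [   0.9038     0.5190     1.2478]
x = (I − A)⁻¹ d = adj(I−A)·d / det(I−A), with det(I−A) = 0.42875:
  x_A = (0.7500·80 + 0.3200·150 + 0.0950·180) / 0.42875 = 125.10 / 0.42875 ≈ 291.78
  x_F = (0.1125·80 + 0.5625·150 + 0.1000·180) / 0.42875 = 111.375 / 0.42875 ≈ 259.77
  x_B = (0.3875·80 + 0.2225·150 + 0.5350·180) / 0.42875 = 160.675 / 0.42875 ≈ 374.75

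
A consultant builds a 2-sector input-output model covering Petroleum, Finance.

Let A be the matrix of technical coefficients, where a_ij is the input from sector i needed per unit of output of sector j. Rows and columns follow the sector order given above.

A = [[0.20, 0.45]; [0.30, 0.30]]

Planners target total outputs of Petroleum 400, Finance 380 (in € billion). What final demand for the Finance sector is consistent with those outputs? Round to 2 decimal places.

d_F = 146.00

I − A =
  [   0.80    -0.45]
  [  -0.30     0.70]
d = (I − A) x:
  d_P = (+0.80)·400 + (-0.45)·380 = 149.00
  d_F = (-0.30)·400 + (+0.70)·380 = 146.00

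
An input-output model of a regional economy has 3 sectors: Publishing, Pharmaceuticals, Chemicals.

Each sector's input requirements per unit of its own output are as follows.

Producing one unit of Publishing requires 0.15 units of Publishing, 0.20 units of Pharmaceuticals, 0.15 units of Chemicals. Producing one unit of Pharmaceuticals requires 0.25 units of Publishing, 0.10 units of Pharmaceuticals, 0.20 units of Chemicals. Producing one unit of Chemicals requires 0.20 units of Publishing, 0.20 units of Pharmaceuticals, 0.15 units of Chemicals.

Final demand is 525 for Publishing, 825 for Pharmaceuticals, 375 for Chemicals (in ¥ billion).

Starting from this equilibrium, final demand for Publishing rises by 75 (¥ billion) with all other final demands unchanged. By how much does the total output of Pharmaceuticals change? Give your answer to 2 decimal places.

I − A =
  [   0.85    -0.25    -0.20]
  [  -0.20     0.90    -0.20]
  [  -0.15    -0.20     0.85]
Cofactors of I−A, C_ij = (−1)^(i+j)·(minor ij) (rows/columns in the sector order above):
  C_11 = (0.90)(0.85) − (-0.20)(-0.20) = 0.7250
  C_12 = −[(-0.20)(0.85) − (-0.20)(-0.15)] = 0.2000
  C_13 = (-0.20)(-0.20) − (0.90)(-0.15) = 0.1750
  C_21 = −[(-0.25)(0.85) − (-0.20)(-0.20)] = 0.2525
  C_22 = (0.85)(0.85) − (-0.20)(-0.15) = 0.6925
  C_23 = −[(0.85)(-0.20) − (-0.25)(-0.15)] = 0.2075
  C_31 = (-0.25)(-0.20) − (-0.20)(0.90) = 0.2300
  C_32 = −[(0.85)(-0.20) − (-0.20)(-0.20)] = 0.2100
  C_33 = (0.85)(0.90) − (-0.25)(-0.20) = 0.7150
det(I−A) = Σ_j (I−A)_1j·C_1j = (0.85)(0.7250) + (-0.25)(0.2000) + (-0.20)(0.1750) = 0.53125
adj(I−A) = Cᵀ =
  [ 0.7250   0.2525   0.2300]
  [ 0.2000   0.6925   0.2100]
  [ 0.1750   0.2075   0.7150]
(I − A)⁻¹ = adj(I−A) / det(I−A) ≈
  [   1.3647     0.4753     0.4329]
  [   0.3765     1.3035     0.3953]
  [   0.3294     0.3906     1.3459]
Δx = (I − A)⁻¹ Δd with Δd having +75 in the Publishing component and 0 elsewhere.
So Δx_2 = L_21 · (+75), where L_21 = adj(I−A)_21 / det(I−A) = 0.2000 / 0.53125.
Δx_2 = 0.2000 × (+75) / 0.53125 = 15.00 / 0.53125 ≈ 28.24.

Δx_2 = 28.24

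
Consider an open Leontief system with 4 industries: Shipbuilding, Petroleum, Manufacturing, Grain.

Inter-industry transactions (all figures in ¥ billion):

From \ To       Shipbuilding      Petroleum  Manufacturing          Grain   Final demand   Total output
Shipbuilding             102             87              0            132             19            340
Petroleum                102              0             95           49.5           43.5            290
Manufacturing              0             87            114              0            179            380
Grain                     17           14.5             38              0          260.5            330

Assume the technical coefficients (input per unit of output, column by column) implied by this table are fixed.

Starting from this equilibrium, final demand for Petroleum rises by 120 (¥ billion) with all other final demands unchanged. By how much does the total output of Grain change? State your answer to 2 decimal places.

Technical coefficients a_ij = z_ij / X_j:
  a_11 = 102/340 = 0.30, a_21 = 102/340 = 0.30, a_31 = 0/340 = 0.00, a_41 = 17/340 = 0.05
  a_12 = 87/290 = 0.30, a_22 = 0/290 = 0.00, a_32 = 87/290 = 0.30, a_42 = 14.5/290 = 0.05
  a_13 = 0/380 = 0.00, a_23 = 95/380 = 0.25, a_33 = 114/380 = 0.30, a_43 = 38/380 = 0.10
  a_14 = 132/330 = 0.40, a_24 = 49.5/330 = 0.15, a_34 = 0/330 = 0.00, a_44 = 0/330 = 0.00
I − A =
  [   0.70    -0.30     0.00    -0.40]
  [  -0.30     1.00    -0.25    -0.15]
  [   0.00    -0.30     0.70     0.00]
  [  -0.05    -0.05    -0.10     1.00]
Compute the cofactors C_ij = (−1)^(i+j)·(3×3 minor ij) of I−A; the adjugate is their transpose:
adj(I−A) = Cᵀ =
  [ 0.61525   0.23600   0.12450   0.28150]
  [ 0.21525   0.47600   0.19250   0.15750]
  [ 0.09225   0.20400   0.57650   0.06750]
  [ 0.05075   0.05600   0.07350   0.37450]
det(I−A) = Σ_j (I−A)_1j·C_1j = (0.70)(0.61525) + (-0.30)(0.21525) + (0.00)(0.09225) + (-0.40)(0.05075) = 0.3458
(I − A)⁻¹ = adj(I−A) / det(I−A) ≈
  [   1.7792     0.6825     0.3600     0.8141]
  [   0.6225     1.3765     0.5567     0.4555]
  [   0.2668     0.5899     1.6671     0.1952]
  [   0.1468     0.1619     0.2126     1.0830]
Δx = (I − A)⁻¹ Δd with Δd having +120 in the Petroleum component and 0 elsewhere.
So Δx_4 = L_42 · (+120), where L_42 = adj(I−A)_42 / det(I−A) = 0.05600 / 0.3458.
Δx_4 = 0.05600 × (+120) / 0.3458 = 6.72 / 0.3458 ≈ 19.43.

Δx_4 = 19.43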